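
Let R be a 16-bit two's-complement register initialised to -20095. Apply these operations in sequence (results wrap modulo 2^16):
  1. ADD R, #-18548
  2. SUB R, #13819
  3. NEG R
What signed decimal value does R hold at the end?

Start: R = -20095 = 1011000110000001.
R = -20095 + (-18548) = -38643; wraps to 26893 = 0110100100001101
R = 26893 − 13819 = 13074 = 0011001100010010
R = −(13074) = -13074 = 1100110011101110

-13074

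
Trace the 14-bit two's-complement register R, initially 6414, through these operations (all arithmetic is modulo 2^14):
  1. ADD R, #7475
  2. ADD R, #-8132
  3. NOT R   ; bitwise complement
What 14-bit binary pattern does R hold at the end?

Start: R = 6414 = 01100100001110.
R = 6414 + 7475 = 13889; wraps to -2495 = 11011001000001
R = -2495 + (-8132) = -10627; wraps to 5757 = 01011001111101
R = NOT 01011001111101 = 10100110000010 = -5758

10100110000010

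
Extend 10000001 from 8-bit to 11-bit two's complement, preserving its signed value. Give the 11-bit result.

MSB of 10000001 is 1; replicate it into the new high bits.
111|10000001 → 11110000001 (still -127).

11110000001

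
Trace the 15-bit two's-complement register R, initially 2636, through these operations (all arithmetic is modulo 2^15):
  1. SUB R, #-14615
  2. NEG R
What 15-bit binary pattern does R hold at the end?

Start: R = 2636 = 000101001001100.
R = 2636 − (-14615) = 17251; wraps to -15517 = 100001101100011
R = −(-15517) = 15517 = 011110010011101

011110010011101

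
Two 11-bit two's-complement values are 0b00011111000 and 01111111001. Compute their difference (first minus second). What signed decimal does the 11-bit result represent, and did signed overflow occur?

-769; no overflow

0b00011111000 → 00011111000 = 248 (signed)
01111111001 = 1017 (signed)
Subtract via negate-and-add: invert 01111111001 + 1 = 10000000111 (i.e. -1017).
  00011111000
+ 10000000111
= 10011111111
Result 10011111111: MSB = 1 → 1279 − 2048 = -769.
Addends (after negating the subtrahend) have opposite signs, so signed overflow cannot occur.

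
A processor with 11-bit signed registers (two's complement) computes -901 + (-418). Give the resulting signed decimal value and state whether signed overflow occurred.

729; overflow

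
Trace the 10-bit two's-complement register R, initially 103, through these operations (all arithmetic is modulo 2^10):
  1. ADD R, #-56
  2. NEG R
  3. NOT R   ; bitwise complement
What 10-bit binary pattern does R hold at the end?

0000101110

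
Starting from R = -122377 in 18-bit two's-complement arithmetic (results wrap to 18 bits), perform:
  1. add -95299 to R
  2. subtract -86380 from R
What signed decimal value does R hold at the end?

Start: R = -122377 = 100010000111110111.
R = -122377 + (-95299) = -217676; wraps to 44468 = 001010110110110100
R = 44468 − (-86380) = 130848 = 011111111100100000

130848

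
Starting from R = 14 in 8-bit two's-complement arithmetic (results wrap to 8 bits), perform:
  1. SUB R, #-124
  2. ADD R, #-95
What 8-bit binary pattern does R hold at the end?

Start: R = 14 = 00001110.
R = 14 − (-124) = 138; wraps to -118 = 10001010
R = -118 + (-95) = -213; wraps to 43 = 00101011

00101011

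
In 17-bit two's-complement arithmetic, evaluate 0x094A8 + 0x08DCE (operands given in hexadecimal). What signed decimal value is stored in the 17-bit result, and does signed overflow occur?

-56714; overflow

0x094A8 = 01001010010101000 = 38056 (signed)
0x08DCE = 01000110111001110 = 36302 (signed)
  01001010010101000
+ 01000110111001110
= 10010001001110110
Result 10010001001110110: MSB = 1 → 74358 − 131072 = -56714.
Both addends are non-negative but the stored result is negative: signed overflow. The true value 38056 + 36302 = 74358 lies outside [-65536, 65535].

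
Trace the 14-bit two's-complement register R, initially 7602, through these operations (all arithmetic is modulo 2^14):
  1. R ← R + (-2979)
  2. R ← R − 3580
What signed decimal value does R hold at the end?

1043

Start: R = 7602 = 01110110110010.
R = 7602 + (-2979) = 4623 = 01001000001111
R = 4623 − 3580 = 1043 = 00010000010011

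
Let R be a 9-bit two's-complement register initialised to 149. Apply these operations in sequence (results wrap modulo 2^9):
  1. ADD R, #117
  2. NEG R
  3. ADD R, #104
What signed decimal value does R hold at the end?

Start: R = 149 = 010010101.
R = 149 + 117 = 266; wraps to -246 = 100001010
R = −(-246) = 246 = 011110110
R = 246 + 104 = 350; wraps to -162 = 101011110

-162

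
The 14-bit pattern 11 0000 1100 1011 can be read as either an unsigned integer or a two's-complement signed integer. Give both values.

Unsigned: 11000011001011 = 12491.
Signed: MSB=1 → 12491 − 16384 = -3893.

unsigned = 12491, signed = -3893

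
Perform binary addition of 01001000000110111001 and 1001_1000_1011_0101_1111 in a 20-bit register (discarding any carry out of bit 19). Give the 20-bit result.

11100000110100011000

  01001000000110111001
+ 10011000101101011111
= 11100000110100011000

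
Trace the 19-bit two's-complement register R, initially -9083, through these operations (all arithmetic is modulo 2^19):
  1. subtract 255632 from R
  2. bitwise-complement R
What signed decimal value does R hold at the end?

-259574

Start: R = -9083 = 1111101110010000101.
R = -9083 − 255632 = -264715; wraps to 259573 = 0111111010111110101
R = NOT 0111111010111110101 = 1000000101000001010 = -259574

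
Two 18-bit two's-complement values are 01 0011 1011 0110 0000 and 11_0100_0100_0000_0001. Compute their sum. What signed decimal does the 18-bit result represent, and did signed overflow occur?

32609; no overflow

01 0011 1011 0110 0000 → 010011101101100000 = 80736 (signed)
11_0100_0100_0000_0001 → 110100010000000001 = -48127 (signed)
  010011101101100000
+ 110100010000000001
= 000111111101100001  (discard carry-out 1)
Result 000111111101100001: MSB = 0 → value 32609.
Addends have opposite signs, so signed overflow cannot occur.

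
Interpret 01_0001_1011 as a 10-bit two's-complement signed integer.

MSB is 0, so the value is non-negative: 0100011011 = 283.

283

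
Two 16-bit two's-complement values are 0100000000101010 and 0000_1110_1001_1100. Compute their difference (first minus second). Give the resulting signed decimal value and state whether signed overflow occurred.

0100000000101010 = 16426 (signed)
0000_1110_1001_1100 → 0000111010011100 = 3740 (signed)
Subtract via negate-and-add: invert 0000111010011100 + 1 = 1111000101100100 (i.e. -3740).
  0100000000101010
+ 1111000101100100
= 0011000110001110  (discard carry-out 1)
Result 0011000110001110: MSB = 0 → value 12686.
Addends (after negating the subtrahend) have opposite signs, so signed overflow cannot occur.

12686; no overflow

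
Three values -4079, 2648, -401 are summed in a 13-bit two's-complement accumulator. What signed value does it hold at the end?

-1832

-4079 + 2648 = -1431 (1101001101001)
-1431 + (-401) = -1832 (1100011011000)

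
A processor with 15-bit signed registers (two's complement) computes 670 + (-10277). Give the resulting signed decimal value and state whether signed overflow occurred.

670 → 000001010011110
-10277 → 101011111011011
  000001010011110
+ 101011111011011
= 101101001111001
Result 101101001111001: MSB = 1 → 23161 − 32768 = -9607.
Addends have opposite signs, so signed overflow cannot occur.

-9607; no overflow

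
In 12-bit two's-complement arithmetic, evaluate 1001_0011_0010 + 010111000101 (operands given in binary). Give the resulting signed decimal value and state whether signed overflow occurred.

-265; no overflow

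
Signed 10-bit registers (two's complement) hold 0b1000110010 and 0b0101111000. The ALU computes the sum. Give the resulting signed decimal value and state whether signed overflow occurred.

-86; no overflow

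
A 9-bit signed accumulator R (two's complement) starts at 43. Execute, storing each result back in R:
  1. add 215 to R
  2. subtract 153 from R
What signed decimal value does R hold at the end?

105

Start: R = 43 = 000101011.
R = 43 + 215 = 258; wraps to -254 = 100000010
R = -254 − 153 = -407; wraps to 105 = 001101001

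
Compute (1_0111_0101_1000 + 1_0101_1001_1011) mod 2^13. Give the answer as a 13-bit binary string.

0110011110011

  1011101011000
+ 1010110011011
= 0110011110011  (discard carry-out 1)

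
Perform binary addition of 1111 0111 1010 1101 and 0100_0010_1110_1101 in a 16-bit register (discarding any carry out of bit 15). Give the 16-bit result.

0011101010011010

  1111011110101101
+ 0100001011101101
= 0011101010011010  (discard carry-out 1)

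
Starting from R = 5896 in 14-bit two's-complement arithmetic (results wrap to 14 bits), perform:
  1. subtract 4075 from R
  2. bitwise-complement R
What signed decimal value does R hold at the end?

-1822

Start: R = 5896 = 01011100001000.
R = 5896 − 4075 = 1821 = 00011100011101
R = NOT 00011100011101 = 11100011100010 = -1822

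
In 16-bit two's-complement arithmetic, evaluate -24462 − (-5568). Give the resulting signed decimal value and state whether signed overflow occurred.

-24462 → 1010000001110010
-5568 → 1110101001000000
Subtract via negate-and-add: invert 1110101001000000 + 1 = 0001010111000000 (i.e. 5568).
  1010000001110010
+ 0001010111000000
= 1011011000110010
Result 1011011000110010: MSB = 1 → 46642 − 65536 = -18894.
Addends (after negating the subtrahend) have opposite signs, so signed overflow cannot occur.

-18894; no overflow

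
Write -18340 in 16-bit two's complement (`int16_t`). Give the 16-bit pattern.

1011100001011100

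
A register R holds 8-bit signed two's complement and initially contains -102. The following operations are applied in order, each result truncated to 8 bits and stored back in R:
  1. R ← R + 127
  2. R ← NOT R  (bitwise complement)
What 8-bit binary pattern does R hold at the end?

Start: R = -102 = 10011010.
R = -102 + 127 = 25 = 00011001
R = NOT 00011001 = 11100110 = -26

11100110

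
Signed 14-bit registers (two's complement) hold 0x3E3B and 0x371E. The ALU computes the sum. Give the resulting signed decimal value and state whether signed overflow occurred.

0x3E3B = 11111000111011 = -453 (signed)
0x371E = 11011100011110 = -2274 (signed)
  11111000111011
+ 11011100011110
= 11010101011001  (discard carry-out 1)
Result 11010101011001: MSB = 1 → 13657 − 16384 = -2727.
Both addends are negative and so is the stored result: no signed overflow.

-2727; no overflow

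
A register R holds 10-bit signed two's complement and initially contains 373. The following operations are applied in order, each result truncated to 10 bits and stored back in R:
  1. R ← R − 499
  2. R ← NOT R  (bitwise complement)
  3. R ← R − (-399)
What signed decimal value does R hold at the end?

-500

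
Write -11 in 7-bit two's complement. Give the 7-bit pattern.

1110101

|-11| = 11 = 0001011 in 7 bits.
Invert the bits: 1110100. Add 1: 1110101.
Check: 1110101 reads as 117 − 128 = -11.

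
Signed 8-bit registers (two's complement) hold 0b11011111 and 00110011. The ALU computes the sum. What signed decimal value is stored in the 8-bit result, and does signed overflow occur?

18; no overflow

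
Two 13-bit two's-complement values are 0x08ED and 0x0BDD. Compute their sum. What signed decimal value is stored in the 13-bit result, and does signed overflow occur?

-2870; overflow

0x08ED = 0100011101101 = 2285 (signed)
0x0BDD = 0101111011101 = 3037 (signed)
  0100011101101
+ 0101111011101
= 1010011001010
Result 1010011001010: MSB = 1 → 5322 − 8192 = -2870.
Both addends are non-negative but the stored result is negative: signed overflow. The true value 2285 + 3037 = 5322 lies outside [-4096, 4095].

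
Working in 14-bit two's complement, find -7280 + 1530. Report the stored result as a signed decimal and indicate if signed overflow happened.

-7280 → 10001110010000
1530 → 00010111111010
  10001110010000
+ 00010111111010
= 10100110001010
Result 10100110001010: MSB = 1 → 10634 − 16384 = -5750.
Addends have opposite signs, so signed overflow cannot occur.

-5750; no overflow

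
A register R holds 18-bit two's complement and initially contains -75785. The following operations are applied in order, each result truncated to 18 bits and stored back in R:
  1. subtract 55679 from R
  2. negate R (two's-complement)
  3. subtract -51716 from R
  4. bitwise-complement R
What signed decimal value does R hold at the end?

78963

Start: R = -75785 = 101101011111110111.
R = -75785 − 55679 = -131464; wraps to 130680 = 011111111001111000
R = −(130680) = -130680 = 100000000110001000
R = -130680 − (-51716) = -78964 = 101100101110001100
R = NOT 101100101110001100 = 010011010001110011 = 78963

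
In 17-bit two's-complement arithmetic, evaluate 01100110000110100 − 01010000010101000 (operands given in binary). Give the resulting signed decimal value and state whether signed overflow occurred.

11148; no overflow

01100110000110100 = 52276 (signed)
01010000010101000 = 41128 (signed)
Subtract via negate-and-add: invert 01010000010101000 + 1 = 10101111101011000 (i.e. -41128).
  01100110000110100
+ 10101111101011000
= 00010101110001100  (discard carry-out 1)
Result 00010101110001100: MSB = 0 → value 11148.
Addends (after negating the subtrahend) have opposite signs, so signed overflow cannot occur.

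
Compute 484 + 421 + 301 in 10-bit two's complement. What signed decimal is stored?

182

484 + 421 = 905 → wraps to -119 (1110001001)
-119 + 301 = 182 (0010110110)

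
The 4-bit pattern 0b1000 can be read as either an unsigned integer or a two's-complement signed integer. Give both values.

unsigned = 8, signed = -8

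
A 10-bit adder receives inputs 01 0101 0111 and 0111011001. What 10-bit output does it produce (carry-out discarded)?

  0101010111
+ 0111011001
= 1100110000

1100110000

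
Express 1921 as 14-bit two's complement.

1921 is non-negative, so write it directly in 14 bits: 00011110000001.

00011110000001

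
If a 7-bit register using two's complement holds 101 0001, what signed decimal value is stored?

-47

MSB is 1, so the value is negative.
Invert: 0101110. Add 1: 0101111 = 47. So the value is −47.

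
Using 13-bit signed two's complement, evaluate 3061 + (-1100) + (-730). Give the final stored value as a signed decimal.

1231

3061 + (-1100) = 1961 (0011110101001)
1961 + (-730) = 1231 (0010011001111)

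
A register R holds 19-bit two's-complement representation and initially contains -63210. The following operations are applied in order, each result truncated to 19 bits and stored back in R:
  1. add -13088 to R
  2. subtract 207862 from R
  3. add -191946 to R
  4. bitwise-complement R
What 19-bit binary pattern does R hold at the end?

Start: R = -63210 = 1110000100100010110.
R = -63210 + (-13088) = -76298 = 1101101010111110110
R = -76298 − 207862 = -284160; wraps to 240128 = 0111010101000000000
R = 240128 + (-191946) = 48182 = 0001011110000110110
R = NOT 0001011110000110110 = 1110100001111001001 = -48183

1110100001111001001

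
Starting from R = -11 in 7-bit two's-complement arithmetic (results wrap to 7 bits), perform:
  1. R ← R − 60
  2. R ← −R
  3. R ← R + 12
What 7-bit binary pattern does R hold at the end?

1010011

Start: R = -11 = 1110101.
R = -11 − 60 = -71; wraps to 57 = 0111001
R = −(57) = -57 = 1000111
R = -57 + 12 = -45 = 1010011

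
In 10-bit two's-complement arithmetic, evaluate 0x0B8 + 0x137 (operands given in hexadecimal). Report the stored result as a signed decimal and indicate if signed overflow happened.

495; no overflow

0x0B8 = 0010111000 = 184 (signed)
0x137 = 0100110111 = 311 (signed)
  0010111000
+ 0100110111
= 0111101111
Result 0111101111: MSB = 0 → value 495.
Both addends are non-negative and so is the stored result: no signed overflow.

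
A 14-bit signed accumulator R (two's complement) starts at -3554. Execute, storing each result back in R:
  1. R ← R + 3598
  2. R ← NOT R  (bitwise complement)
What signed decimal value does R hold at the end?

Start: R = -3554 = 11001000011110.
R = -3554 + 3598 = 44 = 00000000101100
R = NOT 00000000101100 = 11111111010011 = -45

-45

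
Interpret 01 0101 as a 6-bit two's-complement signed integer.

MSB is 0, so the value is non-negative: 010101 = 21.

21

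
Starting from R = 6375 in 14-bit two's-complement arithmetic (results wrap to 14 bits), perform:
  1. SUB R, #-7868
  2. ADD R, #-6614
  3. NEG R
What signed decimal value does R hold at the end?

Start: R = 6375 = 01100011100111.
R = 6375 − (-7868) = 14243; wraps to -2141 = 11011110100011
R = -2141 + (-6614) = -8755; wraps to 7629 = 01110111001101
R = −(7629) = -7629 = 10001000110011

-7629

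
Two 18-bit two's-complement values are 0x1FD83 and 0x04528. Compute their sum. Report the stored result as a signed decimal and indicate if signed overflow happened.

0x1FD83 = 011111110110000011 = 130435 (signed)
0x04528 = 000100010100101000 = 17704 (signed)
  011111110110000011
+ 000100010100101000
= 100100001010101011
Result 100100001010101011: MSB = 1 → 148139 − 262144 = -114005.
Both addends are non-negative but the stored result is negative: signed overflow. The true value 130435 + 17704 = 148139 lies outside [-131072, 131071].

-114005; overflow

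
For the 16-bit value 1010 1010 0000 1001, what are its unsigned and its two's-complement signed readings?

unsigned = 43529, signed = -22007

Unsigned: 1010101000001001 = 43529.
Signed: MSB=1 → 43529 − 65536 = -22007.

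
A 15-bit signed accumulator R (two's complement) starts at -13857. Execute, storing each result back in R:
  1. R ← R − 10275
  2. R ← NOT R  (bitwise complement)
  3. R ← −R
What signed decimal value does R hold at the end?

Start: R = -13857 = 100100111011111.
R = -13857 − 10275 = -24132; wraps to 8636 = 010000110111100
R = NOT 010000110111100 = 101111001000011 = -8637
R = −(-8637) = 8637 = 010000110111101

8637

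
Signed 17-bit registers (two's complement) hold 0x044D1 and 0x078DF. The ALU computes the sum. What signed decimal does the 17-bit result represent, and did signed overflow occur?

0x044D1 = 00100010011010001 = 17617 (signed)
0x078DF = 00111100011011111 = 30943 (signed)
  00100010011010001
+ 00111100011011111
= 01011110110110000
Result 01011110110110000: MSB = 0 → value 48560.
Both addends are non-negative and so is the stored result: no signed overflow.

48560; no overflow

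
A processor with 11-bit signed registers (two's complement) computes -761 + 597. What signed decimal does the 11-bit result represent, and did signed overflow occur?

-164; no overflow

-761 → 10100000111
597 → 01001010101
  10100000111
+ 01001010101
= 11101011100
Result 11101011100: MSB = 1 → 1884 − 2048 = -164.
Addends have opposite signs, so signed overflow cannot occur.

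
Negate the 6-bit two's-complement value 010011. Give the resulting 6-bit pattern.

101101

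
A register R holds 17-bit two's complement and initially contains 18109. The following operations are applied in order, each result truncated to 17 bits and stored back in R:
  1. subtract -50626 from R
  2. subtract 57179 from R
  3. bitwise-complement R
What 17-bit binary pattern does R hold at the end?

11101001011011011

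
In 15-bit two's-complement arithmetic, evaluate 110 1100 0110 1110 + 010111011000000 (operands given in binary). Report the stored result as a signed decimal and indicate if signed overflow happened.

110 1100 0110 1110 → 110110001101110 = -5010 (signed)
010111011000000 = 11968 (signed)
  110110001101110
+ 010111011000000
= 001101100101110  (discard carry-out 1)
Result 001101100101110: MSB = 0 → value 6958.
Addends have opposite signs, so signed overflow cannot occur.

6958; no overflow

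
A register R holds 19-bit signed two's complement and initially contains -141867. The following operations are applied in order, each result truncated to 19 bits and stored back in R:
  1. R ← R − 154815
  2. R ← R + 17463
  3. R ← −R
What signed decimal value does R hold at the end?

-245069

Start: R = -141867 = 1011101010111010101.
R = -141867 − 154815 = -296682; wraps to 227606 = 0110111100100010110
R = 227606 + 17463 = 245069 = 0111011110101001101
R = −(245069) = -245069 = 1000100001010110011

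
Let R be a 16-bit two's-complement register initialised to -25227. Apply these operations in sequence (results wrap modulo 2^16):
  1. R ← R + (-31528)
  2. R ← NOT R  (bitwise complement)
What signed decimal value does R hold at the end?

-8782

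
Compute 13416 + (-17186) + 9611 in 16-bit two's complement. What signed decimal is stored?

5841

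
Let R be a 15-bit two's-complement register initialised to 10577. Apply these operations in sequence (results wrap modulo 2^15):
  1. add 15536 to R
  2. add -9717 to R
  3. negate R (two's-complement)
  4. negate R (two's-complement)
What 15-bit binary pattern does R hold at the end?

Start: R = 10577 = 010100101010001.
R = 10577 + 15536 = 26113; wraps to -6655 = 110011000000001
R = -6655 + (-9717) = -16372 = 100000000001100
R = −(-16372) = 16372 = 011111111110100
R = −(16372) = -16372 = 100000000001100

100000000001100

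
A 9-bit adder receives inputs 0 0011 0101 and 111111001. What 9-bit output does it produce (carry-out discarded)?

  000110101
+ 111111001
= 000101110  (discard carry-out 1)

000101110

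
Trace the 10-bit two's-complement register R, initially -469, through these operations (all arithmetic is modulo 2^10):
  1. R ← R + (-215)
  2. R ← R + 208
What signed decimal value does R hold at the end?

Start: R = -469 = 1000101011.
R = -469 + (-215) = -684; wraps to 340 = 0101010100
R = 340 + 208 = 548; wraps to -476 = 1000100100

-476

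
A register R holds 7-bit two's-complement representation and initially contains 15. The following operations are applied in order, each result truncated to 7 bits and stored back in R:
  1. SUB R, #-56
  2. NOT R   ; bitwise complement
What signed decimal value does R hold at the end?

Start: R = 15 = 0001111.
R = 15 − (-56) = 71; wraps to -57 = 1000111
R = NOT 1000111 = 0111000 = 56

56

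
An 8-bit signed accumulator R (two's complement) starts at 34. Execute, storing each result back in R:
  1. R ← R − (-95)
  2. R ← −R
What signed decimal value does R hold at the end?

Start: R = 34 = 00100010.
R = 34 − (-95) = 129; wraps to -127 = 10000001
R = −(-127) = 127 = 01111111

127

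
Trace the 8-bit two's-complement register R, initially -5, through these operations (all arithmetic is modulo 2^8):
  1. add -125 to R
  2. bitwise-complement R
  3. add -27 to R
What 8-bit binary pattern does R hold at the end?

Start: R = -5 = 11111011.
R = -5 + (-125) = -130; wraps to 126 = 01111110
R = NOT 01111110 = 10000001 = -127
R = -127 + (-27) = -154; wraps to 102 = 01100110

01100110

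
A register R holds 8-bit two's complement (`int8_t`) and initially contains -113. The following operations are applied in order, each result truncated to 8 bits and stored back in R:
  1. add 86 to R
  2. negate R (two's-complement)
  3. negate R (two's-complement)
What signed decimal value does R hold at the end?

Start: R = -113 = 10001111.
R = -113 + 86 = -27 = 11100101
R = −(-27) = 27 = 00011011
R = −(27) = -27 = 11100101

-27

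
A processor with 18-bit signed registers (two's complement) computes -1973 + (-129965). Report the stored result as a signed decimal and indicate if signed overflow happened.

130206; overflow

-1973 → 111111100001001011
-129965 → 100000010001010011
  111111100001001011
+ 100000010001010011
= 011111110010011110  (discard carry-out 1)
Result 011111110010011110: MSB = 0 → value 130206.
Both addends are negative but the stored result is non-negative: signed overflow. The true value -1973 + (-129965) = -131938 lies outside [-131072, 131071].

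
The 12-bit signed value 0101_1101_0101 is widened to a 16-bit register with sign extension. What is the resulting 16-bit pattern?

0000010111010101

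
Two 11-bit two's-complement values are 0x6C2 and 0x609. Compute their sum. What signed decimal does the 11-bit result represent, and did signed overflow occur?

0x6C2 = 11011000010 = -318 (signed)
0x609 = 11000001001 = -503 (signed)
  11011000010
+ 11000001001
= 10011001011  (discard carry-out 1)
Result 10011001011: MSB = 1 → 1227 − 2048 = -821.
Both addends are negative and so is the stored result: no signed overflow.

-821; no overflow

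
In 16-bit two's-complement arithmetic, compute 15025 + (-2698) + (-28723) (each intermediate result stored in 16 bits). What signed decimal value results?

15025 + (-2698) = 12327 (0011000000100111)
12327 + (-28723) = -16396 (1011111111110100)

-16396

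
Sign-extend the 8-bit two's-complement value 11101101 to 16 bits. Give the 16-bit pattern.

MSB of 11101101 is 1; replicate it into the new high bits.
11111111|11101101 → 1111111111101101 (still -19).

1111111111101101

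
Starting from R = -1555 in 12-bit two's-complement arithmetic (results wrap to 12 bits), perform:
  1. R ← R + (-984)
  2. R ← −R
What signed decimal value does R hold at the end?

-1557

Start: R = -1555 = 100111101101.
R = -1555 + (-984) = -2539; wraps to 1557 = 011000010101
R = −(1557) = -1557 = 100111101011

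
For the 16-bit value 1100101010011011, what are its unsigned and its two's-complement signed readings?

Unsigned: 1100101010011011 = 51867.
Signed: MSB=1 → 51867 − 65536 = -13669.

unsigned = 51867, signed = -13669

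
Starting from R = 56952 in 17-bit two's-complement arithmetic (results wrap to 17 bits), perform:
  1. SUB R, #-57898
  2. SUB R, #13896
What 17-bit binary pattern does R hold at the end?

11000101001011010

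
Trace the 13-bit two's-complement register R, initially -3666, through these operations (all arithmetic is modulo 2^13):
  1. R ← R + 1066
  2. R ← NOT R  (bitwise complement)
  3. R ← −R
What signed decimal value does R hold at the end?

-2599

Start: R = -3666 = 1000110101110.
R = -3666 + 1066 = -2600 = 1010111011000
R = NOT 1010111011000 = 0101000100111 = 2599
R = −(2599) = -2599 = 1010111011001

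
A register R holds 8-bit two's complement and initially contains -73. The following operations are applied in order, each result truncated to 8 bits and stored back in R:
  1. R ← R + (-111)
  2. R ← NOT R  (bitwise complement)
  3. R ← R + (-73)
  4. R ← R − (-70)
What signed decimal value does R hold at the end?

-76

Start: R = -73 = 10110111.
R = -73 + (-111) = -184; wraps to 72 = 01001000
R = NOT 01001000 = 10110111 = -73
R = -73 + (-73) = -146; wraps to 110 = 01101110
R = 110 − (-70) = 180; wraps to -76 = 10110100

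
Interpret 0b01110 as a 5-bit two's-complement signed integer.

MSB is 0, so the value is non-negative: 01110 = 14.

14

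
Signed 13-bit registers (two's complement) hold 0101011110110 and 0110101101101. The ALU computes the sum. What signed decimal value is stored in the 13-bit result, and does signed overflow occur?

-1949; overflow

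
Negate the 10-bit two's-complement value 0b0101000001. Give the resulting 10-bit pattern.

1010111111

Invert: 1010111110. Add 1: 1010111111.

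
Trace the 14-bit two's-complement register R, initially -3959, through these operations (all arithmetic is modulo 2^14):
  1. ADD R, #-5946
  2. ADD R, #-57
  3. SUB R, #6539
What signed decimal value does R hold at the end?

-117

Start: R = -3959 = 11000010001001.
R = -3959 + (-5946) = -9905; wraps to 6479 = 01100101001111
R = 6479 + (-57) = 6422 = 01100100010110
R = 6422 − 6539 = -117 = 11111110001011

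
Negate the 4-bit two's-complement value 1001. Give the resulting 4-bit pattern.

Invert: 0110. Add 1: 0111.

0111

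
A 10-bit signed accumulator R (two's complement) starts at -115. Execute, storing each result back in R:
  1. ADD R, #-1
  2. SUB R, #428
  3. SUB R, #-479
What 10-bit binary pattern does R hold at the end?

1110111111

Start: R = -115 = 1110001101.
R = -115 + (-1) = -116 = 1110001100
R = -116 − 428 = -544; wraps to 480 = 0111100000
R = 480 − (-479) = 959; wraps to -65 = 1110111111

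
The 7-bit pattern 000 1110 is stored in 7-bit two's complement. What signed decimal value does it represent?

MSB is 0, so the value is non-negative: 0001110 = 14.

14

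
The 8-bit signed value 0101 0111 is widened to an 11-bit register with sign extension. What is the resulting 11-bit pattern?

00001010111

MSB of 01010111 is 0; replicate it into the new high bits.
000|01010111 → 00001010111 (still 87).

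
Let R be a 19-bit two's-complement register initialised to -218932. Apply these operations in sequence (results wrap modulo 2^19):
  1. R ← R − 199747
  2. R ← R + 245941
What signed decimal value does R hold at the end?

Start: R = -218932 = 1001010100011001100.
R = -218932 − 199747 = -418679; wraps to 105609 = 0011001110010001001
R = 105609 + 245941 = 351550; wraps to -172738 = 1010101110100111110

-172738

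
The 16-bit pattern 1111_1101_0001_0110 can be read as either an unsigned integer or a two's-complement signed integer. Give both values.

Unsigned: 1111110100010110 = 64790.
Signed: MSB=1 → 64790 − 65536 = -746.

unsigned = 64790, signed = -746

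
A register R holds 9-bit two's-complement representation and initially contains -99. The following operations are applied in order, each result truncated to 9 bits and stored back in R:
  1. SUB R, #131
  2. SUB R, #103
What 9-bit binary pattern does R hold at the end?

010110011

Start: R = -99 = 110011101.
R = -99 − 131 = -230 = 100011010
R = -230 − 103 = -333; wraps to 179 = 010110011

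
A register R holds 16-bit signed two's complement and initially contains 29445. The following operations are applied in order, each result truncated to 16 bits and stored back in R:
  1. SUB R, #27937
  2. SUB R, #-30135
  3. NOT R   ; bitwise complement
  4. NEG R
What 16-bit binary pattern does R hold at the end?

Start: R = 29445 = 0111001100000101.
R = 29445 − 27937 = 1508 = 0000010111100100
R = 1508 − (-30135) = 31643 = 0111101110011011
R = NOT 0111101110011011 = 1000010001100100 = -31644
R = −(-31644) = 31644 = 0111101110011100

0111101110011100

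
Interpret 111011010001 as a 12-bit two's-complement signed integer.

MSB is 1, so the value is negative.
Invert: 000100101110. Add 1: 000100101111 = 303. So the value is −303.

-303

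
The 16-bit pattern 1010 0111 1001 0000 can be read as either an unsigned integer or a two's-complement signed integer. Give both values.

Unsigned: 1010011110010000 = 42896.
Signed: MSB=1 → 42896 − 65536 = -22640.

unsigned = 42896, signed = -22640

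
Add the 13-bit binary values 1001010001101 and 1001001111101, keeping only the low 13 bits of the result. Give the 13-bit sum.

0010100001010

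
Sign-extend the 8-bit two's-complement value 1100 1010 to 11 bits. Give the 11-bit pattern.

MSB of 11001010 is 1; replicate it into the new high bits.
111|11001010 → 11111001010 (still -54).

11111001010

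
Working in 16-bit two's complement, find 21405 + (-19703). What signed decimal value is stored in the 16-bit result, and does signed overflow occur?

1702; no overflow

21405 → 0101001110011101
-19703 → 1011001100001001
  0101001110011101
+ 1011001100001001
= 0000011010100110  (discard carry-out 1)
Result 0000011010100110: MSB = 0 → value 1702.
Addends have opposite signs, so signed overflow cannot occur.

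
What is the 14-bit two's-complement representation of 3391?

3391 is non-negative, so write it directly in 14 bits: 00110100111111.

00110100111111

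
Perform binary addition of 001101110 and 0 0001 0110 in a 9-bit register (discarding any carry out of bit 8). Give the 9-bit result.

010000100

  001101110
+ 000010110
= 010000100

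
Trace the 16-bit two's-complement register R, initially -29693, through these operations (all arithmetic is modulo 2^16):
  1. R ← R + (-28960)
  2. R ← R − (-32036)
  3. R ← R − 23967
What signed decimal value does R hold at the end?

Start: R = -29693 = 1000110000000011.
R = -29693 + (-28960) = -58653; wraps to 6883 = 0001101011100011
R = 6883 − (-32036) = 38919; wraps to -26617 = 1001100000000111
R = -26617 − 23967 = -50584; wraps to 14952 = 0011101001101000

14952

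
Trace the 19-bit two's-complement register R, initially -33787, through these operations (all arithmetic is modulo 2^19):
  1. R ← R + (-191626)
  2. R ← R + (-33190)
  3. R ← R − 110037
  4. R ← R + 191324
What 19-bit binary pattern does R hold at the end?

Start: R = -33787 = 1110111110000000101.
R = -33787 + (-191626) = -225413 = 1001000111101111011
R = -225413 + (-33190) = -258603 = 1000000110111010101
R = -258603 − 110037 = -368640; wraps to 155648 = 0100110000000000000
R = 155648 + 191324 = 346972; wraps to -177316 = 1010100101101011100

1010100101101011100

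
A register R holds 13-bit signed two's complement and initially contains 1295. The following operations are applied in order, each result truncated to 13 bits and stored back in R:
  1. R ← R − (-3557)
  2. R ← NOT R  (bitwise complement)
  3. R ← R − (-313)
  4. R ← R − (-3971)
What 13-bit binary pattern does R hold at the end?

1110111000111

Start: R = 1295 = 0010100001111.
R = 1295 − (-3557) = 4852; wraps to -3340 = 1001011110100
R = NOT 1001011110100 = 0110100001011 = 3339
R = 3339 − (-313) = 3652 = 0111001000100
R = 3652 − (-3971) = 7623; wraps to -569 = 1110111000111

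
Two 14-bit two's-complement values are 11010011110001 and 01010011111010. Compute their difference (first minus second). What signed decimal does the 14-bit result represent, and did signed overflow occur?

11010011110001 = -2831 (signed)
01010011111010 = 5370 (signed)
Subtract via negate-and-add: invert 01010011111010 + 1 = 10101100000110 (i.e. -5370).
  11010011110001
+ 10101100000110
= 01111111110111  (discard carry-out 1)
Result 01111111110111: MSB = 0 → value 8183.
Both addends (after negating the subtrahend) are negative but the stored result is non-negative: signed overflow. The true value -2831 − 5370 = -8201 lies outside [-8192, 8191].

8183; overflow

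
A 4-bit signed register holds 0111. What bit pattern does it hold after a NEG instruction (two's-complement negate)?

Invert: 1000. Add 1: 1001.
Check: 0111 = 7, 1001 = -7.

1001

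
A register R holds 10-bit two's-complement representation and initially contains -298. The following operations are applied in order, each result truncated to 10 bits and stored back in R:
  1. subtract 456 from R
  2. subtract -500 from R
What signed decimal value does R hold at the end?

Start: R = -298 = 1011010110.
R = -298 − 456 = -754; wraps to 270 = 0100001110
R = 270 − (-500) = 770; wraps to -254 = 1100000010

-254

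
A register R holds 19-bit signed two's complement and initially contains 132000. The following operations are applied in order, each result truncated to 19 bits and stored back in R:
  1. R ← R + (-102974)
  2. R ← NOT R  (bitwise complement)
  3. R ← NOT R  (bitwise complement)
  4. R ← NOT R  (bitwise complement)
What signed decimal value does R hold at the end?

Start: R = 132000 = 0100000001110100000.
R = 132000 + (-102974) = 29026 = 0000111000101100010
R = NOT 0000111000101100010 = 1111000111010011101 = -29027
R = NOT 1111000111010011101 = 0000111000101100010 = 29026
R = NOT 0000111000101100010 = 1111000111010011101 = -29027

-29027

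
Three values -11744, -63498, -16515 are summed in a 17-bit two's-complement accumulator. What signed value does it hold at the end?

-11744 + (-63498) = -75242 → wraps to 55830 (01101101000010110)
55830 + (-16515) = 39315 (01001100110010011)

39315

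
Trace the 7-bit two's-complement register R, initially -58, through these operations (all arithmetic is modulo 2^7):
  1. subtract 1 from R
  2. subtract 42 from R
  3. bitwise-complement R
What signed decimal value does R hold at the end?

-28

Start: R = -58 = 1000110.
R = -58 − 1 = -59 = 1000101
R = -59 − 42 = -101; wraps to 27 = 0011011
R = NOT 0011011 = 1100100 = -28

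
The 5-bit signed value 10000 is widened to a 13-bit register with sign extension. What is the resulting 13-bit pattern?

1111111110000

MSB of 10000 is 1; replicate it into the new high bits.
11111111|10000 → 1111111110000 (still -16).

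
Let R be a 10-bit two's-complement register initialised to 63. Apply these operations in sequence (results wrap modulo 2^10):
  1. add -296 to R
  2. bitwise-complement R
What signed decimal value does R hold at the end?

232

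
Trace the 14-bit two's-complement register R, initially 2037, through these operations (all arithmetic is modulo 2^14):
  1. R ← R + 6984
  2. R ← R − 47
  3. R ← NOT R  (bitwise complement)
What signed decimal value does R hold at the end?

Start: R = 2037 = 00011111110101.
R = 2037 + 6984 = 9021; wraps to -7363 = 10001100111101
R = -7363 − 47 = -7410 = 10001100001110
R = NOT 10001100001110 = 01110011110001 = 7409

7409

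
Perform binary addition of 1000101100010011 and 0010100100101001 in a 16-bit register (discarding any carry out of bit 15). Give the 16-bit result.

1011010000111100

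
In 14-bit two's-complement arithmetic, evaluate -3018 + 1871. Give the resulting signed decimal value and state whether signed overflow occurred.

-1147; no overflow

-3018 → 11010000110110
1871 → 00011101001111
  11010000110110
+ 00011101001111
= 11101110000101
Result 11101110000101: MSB = 1 → 15237 − 16384 = -1147.
Addends have opposite signs, so signed overflow cannot occur.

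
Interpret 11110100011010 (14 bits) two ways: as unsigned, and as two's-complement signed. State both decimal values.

unsigned = 15642, signed = -742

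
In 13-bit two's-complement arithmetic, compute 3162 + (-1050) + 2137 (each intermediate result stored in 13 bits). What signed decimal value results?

-3943

3162 + (-1050) = 2112 (0100001000000)
2112 + 2137 = 4249 → wraps to -3943 (1000010011001)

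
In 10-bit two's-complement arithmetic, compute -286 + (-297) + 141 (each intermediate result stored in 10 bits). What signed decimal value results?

-442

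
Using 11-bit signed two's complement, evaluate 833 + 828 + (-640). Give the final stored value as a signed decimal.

1021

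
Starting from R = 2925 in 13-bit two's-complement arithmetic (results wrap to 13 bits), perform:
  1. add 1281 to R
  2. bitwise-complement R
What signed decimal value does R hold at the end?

3985

Start: R = 2925 = 0101101101101.
R = 2925 + 1281 = 4206; wraps to -3986 = 1000001101110
R = NOT 1000001101110 = 0111110010001 = 3985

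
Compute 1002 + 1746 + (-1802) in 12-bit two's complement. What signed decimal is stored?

946

1002 + 1746 = 2748 → wraps to -1348 (101010111100)
-1348 + (-1802) = -3150 → wraps to 946 (001110110010)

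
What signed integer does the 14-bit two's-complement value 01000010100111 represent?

MSB is 0, so the value is non-negative: 01000010100111 = 4263.

4263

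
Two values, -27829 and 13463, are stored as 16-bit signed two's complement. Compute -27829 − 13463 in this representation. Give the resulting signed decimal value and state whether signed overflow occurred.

24244; overflow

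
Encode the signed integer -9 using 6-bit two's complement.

|-9| = 9 = 001001 in 6 bits.
Invert the bits: 110110. Add 1: 110111.
Check: 110111 reads as 55 − 64 = -9.

110111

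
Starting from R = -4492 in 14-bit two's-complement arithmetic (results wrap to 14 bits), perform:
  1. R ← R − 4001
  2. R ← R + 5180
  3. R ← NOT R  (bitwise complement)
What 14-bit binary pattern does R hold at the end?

Start: R = -4492 = 10111001110100.
R = -4492 − 4001 = -8493; wraps to 7891 = 01111011010011
R = 7891 + 5180 = 13071; wraps to -3313 = 11001100001111
R = NOT 11001100001111 = 00110011110000 = 3312

00110011110000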